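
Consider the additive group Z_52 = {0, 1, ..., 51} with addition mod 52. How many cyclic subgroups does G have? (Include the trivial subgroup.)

Each element a generates a cyclic subgroup ⟨a⟩; distinct elements may generate the same one (a cyclic group of order d has φ(d) generators).
Cyclic subgroups by order — order 1: 1; order 2: 1; order 4: 1; order 13: 1; order 26: 1; order 52: 1.
Total: 6.

6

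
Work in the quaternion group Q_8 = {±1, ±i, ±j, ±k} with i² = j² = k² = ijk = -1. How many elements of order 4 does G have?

6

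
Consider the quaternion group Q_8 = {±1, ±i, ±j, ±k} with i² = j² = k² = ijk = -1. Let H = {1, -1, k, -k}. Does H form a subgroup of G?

Yes

|H| = 4 divides |G| = 8, consistent with Lagrange.
H contains the identity, every element's inverse is in H, and H is closed under ·: it is a subgroup.
In fact H = ⟨-k⟩.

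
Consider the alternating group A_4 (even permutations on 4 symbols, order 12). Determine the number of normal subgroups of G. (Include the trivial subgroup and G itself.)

G has 10 subgroups. Checking conjugation-invariance by order — order 1: 1/1 normal; order 2: 0/3 normal; order 3: 0/4 normal; order 4: 1/1 normal; order 12: 1/1 normal.
Total normal subgroups: 3.

3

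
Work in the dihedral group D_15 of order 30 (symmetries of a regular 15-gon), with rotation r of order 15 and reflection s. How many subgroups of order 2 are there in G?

15

|G| = 30 and 2 | 30, so subgroups of order 2 are possible by Lagrange.
The subgroups of order 2 are: {e, r^10s}; {e, r^11s}; {e, r^12s}; {e, r^13s}; … (15 in all).
So G has 15 subgroups of order 2.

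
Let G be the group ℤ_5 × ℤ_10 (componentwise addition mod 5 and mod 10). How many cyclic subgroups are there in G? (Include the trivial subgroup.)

Group the elements of G by the cyclic subgroup they generate; each cyclic subgroup of order d accounts for φ(d) elements.
Cyclic subgroups by order — order 1: 1; order 2: 1; order 5: 6; order 10: 6.
Total: 14.

14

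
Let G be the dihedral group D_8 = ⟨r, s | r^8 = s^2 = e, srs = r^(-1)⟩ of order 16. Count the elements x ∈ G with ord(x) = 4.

The elements of order 4 are: r^2, r^6.
That's 2.

2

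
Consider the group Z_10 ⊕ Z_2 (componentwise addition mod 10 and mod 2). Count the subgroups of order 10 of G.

3

|G| = 20 and 10 | 20, so subgroups of order 10 are possible by Lagrange.
The subgroups of order 10 are: {(0,0), (0,1), (2,0), (2,1), (4,0), (4,1), (6,0), (6,1), (8,0), (8,1)}; {(0,0), (1,0), (2,0), (3,0), (4,0), (5,0), (6,0), (7,0), (8,0), (9,0)}; {(0,0), (1,1), (2,0), (3,1), (4,0), (5,1), (6,0), (7,1), (8,0), (9,1)}.
So G has 3 subgroups of order 10.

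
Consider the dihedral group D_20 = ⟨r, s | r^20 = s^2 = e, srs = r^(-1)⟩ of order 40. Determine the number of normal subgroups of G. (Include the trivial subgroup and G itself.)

G has 48 subgroups. Checking conjugation-invariance by order — order 1: 1/1 normal; order 2: 1/21 normal; order 4: 1/11 normal; order 5: 1/1 normal; order 8: 0/5 normal; order 10: 1/5 normal; order 20: 3/3 normal; order 40: 1/1 normal.
Total normal subgroups: 9.

9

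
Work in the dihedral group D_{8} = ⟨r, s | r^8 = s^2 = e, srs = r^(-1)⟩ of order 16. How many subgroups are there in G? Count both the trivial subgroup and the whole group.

19

|G| = 16, so by Lagrange every subgroup order divides 16. Divisors: 1, 2, 4, 8, 16.
Subgroups by order — order 1: 1; order 2: 9; order 4: 5; order 8: 3; order 16: 1.
Total: 1 + 9 + 5 + 3 + 1 = 19.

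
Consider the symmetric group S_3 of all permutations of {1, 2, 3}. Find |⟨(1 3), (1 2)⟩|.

6

|⟨(1 3)⟩| = 2 and |⟨(1 2)⟩| = 2, so |H| is a multiple of lcm(2, 2) = 2 and divides |G| = 6.
Closing {(1 3), (1 2)} under the group operation gives all of G, so |H| = 6.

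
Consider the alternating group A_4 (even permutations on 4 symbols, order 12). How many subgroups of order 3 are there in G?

|G| = 12 and 3 | 12, so subgroups of order 3 are possible by Lagrange.
The subgroups of order 3 are: {e, (1 2 3), (1 3 2)}; {e, (1 2 4), (1 4 2)}; {e, (1 3 4), (1 4 3)}; {e, (2 3 4), (2 4 3)}.
So G has 4 subgroups of order 3.

4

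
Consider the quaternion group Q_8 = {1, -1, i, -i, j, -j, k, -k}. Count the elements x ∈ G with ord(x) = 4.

6

The elements of order 4 are: i, -i, j, -j, k, -k.
That's 6.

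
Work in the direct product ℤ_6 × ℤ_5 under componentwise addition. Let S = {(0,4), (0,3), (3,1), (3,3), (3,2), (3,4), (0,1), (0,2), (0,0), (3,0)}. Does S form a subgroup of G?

Yes

|S| = 10 divides |G| = 30, consistent with Lagrange.
S contains the identity, every element's inverse is in S, and S is closed under +: it is a subgroup.
In fact S = ⟨(3,4)⟩.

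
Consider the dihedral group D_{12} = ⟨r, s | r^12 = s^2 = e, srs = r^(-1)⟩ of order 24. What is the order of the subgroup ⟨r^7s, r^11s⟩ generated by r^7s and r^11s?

6

|⟨r^7s⟩| = 2 and |⟨r^11s⟩| = 2, so |H| is a multiple of lcm(2, 2) = 2 and divides |G| = 24.
Closing under the operation: H = {e, r^4, r^8, r^3s, r^7s, r^11s}, so |H| = 6.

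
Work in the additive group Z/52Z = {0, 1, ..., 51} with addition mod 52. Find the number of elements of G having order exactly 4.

In a cyclic group of order 52, the number of elements of order d (for d | 52) is φ(d).
φ(4) = 2.

2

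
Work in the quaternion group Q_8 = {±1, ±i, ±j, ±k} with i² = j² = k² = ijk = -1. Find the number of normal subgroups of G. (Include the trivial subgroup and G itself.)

G has 6 subgroups. Checking conjugation-invariance by order — order 1: 1/1 normal; order 2: 1/1 normal; order 4: 3/3 normal; order 8: 1/1 normal.
Total normal subgroups: 6.

6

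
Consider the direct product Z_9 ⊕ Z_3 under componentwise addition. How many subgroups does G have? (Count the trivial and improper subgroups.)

10

|G| = 27, so by Lagrange every subgroup order divides 27. Divisors: 1, 3, 9, 27.
Subgroups by order — order 1: 1; order 3: 4; order 9: 4; order 27: 1.
Total: 1 + 4 + 4 + 1 = 10.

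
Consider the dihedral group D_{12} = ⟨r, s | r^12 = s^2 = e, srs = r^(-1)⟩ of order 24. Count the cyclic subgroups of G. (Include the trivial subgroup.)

Each element a generates a cyclic subgroup ⟨a⟩; distinct elements may generate the same one (a cyclic group of order d has φ(d) generators).
Cyclic subgroups by order — order 1: 1; order 2: 13; order 3: 1; order 4: 1; order 6: 1; order 12: 1.
Total: 18.

18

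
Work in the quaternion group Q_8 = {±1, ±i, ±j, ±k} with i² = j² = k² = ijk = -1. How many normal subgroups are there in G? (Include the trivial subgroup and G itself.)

6

G has 6 subgroups. Checking conjugation-invariance by order — order 1: 1/1 normal; order 2: 1/1 normal; order 4: 3/3 normal; order 8: 1/1 normal.
Total normal subgroups: 6.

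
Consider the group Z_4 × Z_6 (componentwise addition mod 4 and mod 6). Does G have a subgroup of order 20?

20 does not divide |G| = 24, so by Lagrange no subgroup of order 20 exists.

No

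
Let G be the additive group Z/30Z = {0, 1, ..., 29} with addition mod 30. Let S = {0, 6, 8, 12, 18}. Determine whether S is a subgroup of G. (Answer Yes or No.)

6 ∈ S but its inverse 24 ∉ S, so S is not a subgroup.

No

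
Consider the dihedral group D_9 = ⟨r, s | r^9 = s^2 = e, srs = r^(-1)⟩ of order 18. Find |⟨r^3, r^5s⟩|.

6

|⟨r^3⟩| = 3 and |⟨r^5s⟩| = 2, so |H| is a multiple of lcm(3, 2) = 6 and divides |G| = 18.
Closing under the operation: H = {e, r^3, r^6, r^2s, r^5s, r^8s}, so |H| = 6.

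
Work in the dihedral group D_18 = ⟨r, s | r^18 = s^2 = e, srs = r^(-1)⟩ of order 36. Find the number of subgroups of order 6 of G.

7

|G| = 36 and 6 | 36, so subgroups of order 6 are possible by Lagrange.
The subgroups of order 6 are: {e, r^6, r^12, r^4s, r^10s, r^16s}; {e, r^6, r^12, r^5s, r^11s, r^17s}; {e, r^6, r^12, s, r^6s, r^12s}; {e, r^6, r^12, rs, r^7s, r^13s}; … (7 in all).
So G has 7 subgroups of order 6.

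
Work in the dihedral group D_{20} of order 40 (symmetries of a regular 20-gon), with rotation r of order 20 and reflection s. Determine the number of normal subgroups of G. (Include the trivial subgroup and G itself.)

G has 48 subgroups. Checking conjugation-invariance by order — order 1: 1/1 normal; order 2: 1/21 normal; order 4: 1/11 normal; order 5: 1/1 normal; order 8: 0/5 normal; order 10: 1/5 normal; order 20: 3/3 normal; order 40: 1/1 normal.
Total normal subgroups: 9.

9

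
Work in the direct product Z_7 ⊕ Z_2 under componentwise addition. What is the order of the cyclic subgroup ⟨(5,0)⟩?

7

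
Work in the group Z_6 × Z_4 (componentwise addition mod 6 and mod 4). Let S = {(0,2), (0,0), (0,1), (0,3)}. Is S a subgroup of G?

|S| = 4 divides |G| = 24, consistent with Lagrange.
S contains the identity, every element's inverse is in S, and S is closed under +: it is a subgroup.
In fact S = ⟨(0,1)⟩.

Yes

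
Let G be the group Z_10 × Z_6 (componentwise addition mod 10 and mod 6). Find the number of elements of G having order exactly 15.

An element (a,b) has order lcm(ord(a), ord(b)); count pairs with lcm equal to 15.
Enumerating gives 8 such elements.

8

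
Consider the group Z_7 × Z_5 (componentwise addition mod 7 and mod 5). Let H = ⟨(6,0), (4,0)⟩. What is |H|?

7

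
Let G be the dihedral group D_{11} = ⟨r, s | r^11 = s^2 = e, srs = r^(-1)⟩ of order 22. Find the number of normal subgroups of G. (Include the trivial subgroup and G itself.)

3

G has 14 subgroups. Checking conjugation-invariance by order — order 1: 1/1 normal; order 2: 0/11 normal; order 11: 1/1 normal; order 22: 1/1 normal.
Total normal subgroups: 3.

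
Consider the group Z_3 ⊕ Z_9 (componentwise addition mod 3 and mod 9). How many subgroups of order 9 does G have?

4

|G| = 27 and 9 | 27, so subgroups of order 9 are possible by Lagrange.
The subgroups of order 9 are: {(0,0), (0,1), (0,2), (0,3), (0,4), (0,5), (0,6), (0,7), (0,8)}; {(0,0), (0,3), (0,6), (1,0), (1,3), (1,6), (2,0), (2,3), (2,6)}; {(0,0), (0,3), (0,6), (1,1), (1,4), (1,7), (2,2), (2,5), (2,8)}; {(0,0), (0,3), (0,6), (1,2), (1,5), (1,8), (2,1), (2,4), (2,7)}.
So G has 4 subgroups of order 9.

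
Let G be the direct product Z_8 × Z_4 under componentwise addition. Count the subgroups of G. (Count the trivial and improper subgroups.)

|G| = 32, so by Lagrange every subgroup order divides 32. Divisors: 1, 2, 4, 8, 16, 32.
Subgroups by order — order 1: 1; order 2: 3; order 4: 7; order 8: 7; order 16: 3; order 32: 1.
Total: 1 + 3 + 7 + 7 + 3 + 1 = 22.

22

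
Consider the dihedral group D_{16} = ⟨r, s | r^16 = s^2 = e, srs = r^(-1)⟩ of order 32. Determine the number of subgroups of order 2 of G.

|G| = 32 and 2 | 32, so subgroups of order 2 are possible by Lagrange.
The subgroups of order 2 are: {e, r^10s}; {e, r^11s}; {e, r^12s}; {e, r^13s}; … (17 in all).
So G has 17 subgroups of order 2.

17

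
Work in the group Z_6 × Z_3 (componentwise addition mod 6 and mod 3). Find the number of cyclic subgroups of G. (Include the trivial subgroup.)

10

A cyclic subgroup of order d is generated by each of its φ(d) elements of order d, so the cyclic subgroups of order d number (#elements of order d)/φ(d).
Cyclic subgroups by order — order 1: 1; order 2: 1; order 3: 4; order 6: 4.
Total: 10.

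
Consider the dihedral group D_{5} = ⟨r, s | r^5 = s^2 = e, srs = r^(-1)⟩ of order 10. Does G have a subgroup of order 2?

Yes

2 | 10. A subgroup of order 2 is {e, r^2s}.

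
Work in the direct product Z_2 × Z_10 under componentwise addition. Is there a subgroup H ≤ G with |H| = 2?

2 | 20. A subgroup of order 2 is {(0,0), (0,5)}.

Yes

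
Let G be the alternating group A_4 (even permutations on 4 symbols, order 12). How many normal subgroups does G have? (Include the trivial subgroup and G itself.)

3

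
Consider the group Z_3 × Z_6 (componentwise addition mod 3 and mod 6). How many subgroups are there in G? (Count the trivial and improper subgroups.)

12

|G| = 18, so by Lagrange every subgroup order divides 18. Divisors: 1, 2, 3, 6, 9, 18.
Subgroups by order — order 1: 1; order 2: 1; order 3: 4; order 6: 4; order 9: 1; order 18: 1.
Total: 1 + 1 + 4 + 4 + 1 + 1 = 12.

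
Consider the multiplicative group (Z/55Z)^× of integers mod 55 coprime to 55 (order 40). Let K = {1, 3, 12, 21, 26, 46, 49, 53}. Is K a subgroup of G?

No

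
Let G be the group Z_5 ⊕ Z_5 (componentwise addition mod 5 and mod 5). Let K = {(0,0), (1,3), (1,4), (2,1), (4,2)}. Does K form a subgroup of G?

(1,4) ∈ K but its inverse (4,1) ∉ K, so K is not a subgroup.

No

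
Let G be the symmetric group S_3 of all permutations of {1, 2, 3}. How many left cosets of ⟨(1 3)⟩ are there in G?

|⟨(1 3)⟩| = 2 and |G| = 6.
By Lagrange, [G : H] = |G|/|H| = 6/2 = 3.

3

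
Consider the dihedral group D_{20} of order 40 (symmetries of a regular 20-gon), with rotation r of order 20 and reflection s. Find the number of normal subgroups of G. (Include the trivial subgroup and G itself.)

G has 48 subgroups. Checking conjugation-invariance by order — order 1: 1/1 normal; order 2: 1/21 normal; order 4: 1/11 normal; order 5: 1/1 normal; order 8: 0/5 normal; order 10: 1/5 normal; order 20: 3/3 normal; order 40: 1/1 normal.
Total normal subgroups: 9.

9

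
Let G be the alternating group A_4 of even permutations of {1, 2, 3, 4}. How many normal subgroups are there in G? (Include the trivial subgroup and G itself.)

3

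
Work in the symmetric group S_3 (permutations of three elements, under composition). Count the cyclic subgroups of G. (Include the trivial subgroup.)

5

Each element a generates a cyclic subgroup ⟨a⟩; distinct elements may generate the same one (a cyclic group of order d has φ(d) generators).
Cyclic subgroups by order — order 1: 1; order 2: 3; order 3: 1.
Total: 5.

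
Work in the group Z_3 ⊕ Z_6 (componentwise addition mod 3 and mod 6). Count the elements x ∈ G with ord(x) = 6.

8

An element (a,b) has order lcm(ord(a), ord(b)); count pairs with lcm equal to 6.
Enumerating gives 8 such elements.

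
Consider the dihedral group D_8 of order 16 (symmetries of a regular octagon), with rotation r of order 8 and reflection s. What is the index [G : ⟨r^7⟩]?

|⟨r^7⟩| = 8 and |G| = 16.
By Lagrange, [G : H] = |G|/|H| = 16/8 = 2.

2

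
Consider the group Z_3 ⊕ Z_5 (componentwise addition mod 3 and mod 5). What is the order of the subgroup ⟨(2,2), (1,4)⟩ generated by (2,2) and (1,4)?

15

|⟨(2,2)⟩| = 15 and |⟨(1,4)⟩| = 15, so |H| is a multiple of lcm(15, 15) = 15 and divides |G| = 15.
Closing {(2,2), (1,4)} under the group operation gives all of G, so |H| = 15.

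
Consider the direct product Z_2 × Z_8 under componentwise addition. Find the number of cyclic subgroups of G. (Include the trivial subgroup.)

8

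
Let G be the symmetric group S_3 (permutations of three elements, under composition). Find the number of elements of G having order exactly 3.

2

The elements of order 3 are: (1 2 3), (1 3 2).
That's 2.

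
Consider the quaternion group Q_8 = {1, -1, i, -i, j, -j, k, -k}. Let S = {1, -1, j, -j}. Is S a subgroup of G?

Yes

|S| = 4 divides |G| = 8, consistent with Lagrange.
S contains the identity, every element's inverse is in S, and S is closed under ·: it is a subgroup.
In fact S = ⟨j⟩.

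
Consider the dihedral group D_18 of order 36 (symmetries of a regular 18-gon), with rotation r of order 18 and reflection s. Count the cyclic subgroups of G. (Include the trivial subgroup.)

Group the elements of G by the cyclic subgroup they generate; each cyclic subgroup of order d accounts for φ(d) elements.
Cyclic subgroups by order — order 1: 1; order 2: 19; order 3: 1; order 6: 1; order 9: 1; order 18: 1.
Total: 24.

24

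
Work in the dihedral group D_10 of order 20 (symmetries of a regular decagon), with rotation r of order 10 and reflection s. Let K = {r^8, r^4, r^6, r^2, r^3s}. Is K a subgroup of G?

No

The identity e ∉ K, so K is not a subgroup.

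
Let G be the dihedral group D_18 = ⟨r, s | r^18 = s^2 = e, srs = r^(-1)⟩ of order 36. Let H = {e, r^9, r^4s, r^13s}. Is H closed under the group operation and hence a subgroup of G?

Yes

|H| = 4 divides |G| = 36, consistent with Lagrange.
H contains the identity, every element's inverse is in H, and H is closed under ·: it is a subgroup.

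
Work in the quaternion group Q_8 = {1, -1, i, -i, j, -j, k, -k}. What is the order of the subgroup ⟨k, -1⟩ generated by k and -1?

|⟨k⟩| = 4 and |⟨-1⟩| = 2, so |H| is a multiple of lcm(4, 2) = 4 and divides |G| = 8.
Closing under the operation: H = {1, -1, k, -k}, so |H| = 4.

4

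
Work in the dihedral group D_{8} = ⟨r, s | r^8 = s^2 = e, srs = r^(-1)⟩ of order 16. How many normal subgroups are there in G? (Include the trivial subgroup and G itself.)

G has 19 subgroups. Checking conjugation-invariance by order — order 1: 1/1 normal; order 2: 1/9 normal; order 4: 1/5 normal; order 8: 3/3 normal; order 16: 1/1 normal.
Total normal subgroups: 7.

7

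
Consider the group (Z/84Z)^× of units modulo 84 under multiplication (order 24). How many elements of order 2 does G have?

7

The elements of order 2 are: 13, 29, 41, 43, 55, 71, 83.
That's 7.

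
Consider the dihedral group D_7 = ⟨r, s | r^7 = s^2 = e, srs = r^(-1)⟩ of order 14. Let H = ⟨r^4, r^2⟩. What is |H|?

|⟨r^4⟩| = 7 and |⟨r^2⟩| = 7, so |H| is a multiple of lcm(7, 7) = 7 and divides |G| = 14.
Closing under the operation: H = {e, r, r^2, r^3, r^4, r^5, r^6}, so |H| = 7.

7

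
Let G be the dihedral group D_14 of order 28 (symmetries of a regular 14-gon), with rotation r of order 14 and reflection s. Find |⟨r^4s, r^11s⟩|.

4

|⟨r^4s⟩| = 2 and |⟨r^11s⟩| = 2, so |H| is a multiple of lcm(2, 2) = 2 and divides |G| = 28.
Closing under the operation: H = {e, r^7, r^4s, r^11s}, so |H| = 4.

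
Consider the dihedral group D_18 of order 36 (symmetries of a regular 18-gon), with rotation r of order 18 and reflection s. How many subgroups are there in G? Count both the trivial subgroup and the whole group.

45

|G| = 36, so by Lagrange every subgroup order divides 36. Divisors: 1, 2, 3, 4, 6, 9, 12, 18, 36.
Subgroups by order — order 1: 1; order 2: 19; order 3: 1; order 4: 9; order 6: 7; order 9: 1; order 12: 3; order 18: 3; order 36: 1.
Total: 1 + 19 + 1 + 9 + 7 + 1 + 3 + 3 + 1 = 45.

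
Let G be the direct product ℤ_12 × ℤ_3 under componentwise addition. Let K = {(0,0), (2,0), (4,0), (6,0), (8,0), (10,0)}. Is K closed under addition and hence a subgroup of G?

Yes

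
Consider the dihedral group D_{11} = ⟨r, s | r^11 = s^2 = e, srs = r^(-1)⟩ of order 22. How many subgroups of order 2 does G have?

11

|G| = 22 and 2 | 22, so subgroups of order 2 are possible by Lagrange.
The subgroups of order 2 are: {e, r^10s}; {e, r^2s}; {e, r^3s}; {e, r^4s}; … (11 in all).
So G has 11 subgroups of order 2.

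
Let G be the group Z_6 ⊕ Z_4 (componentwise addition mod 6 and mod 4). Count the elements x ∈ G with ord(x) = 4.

4

An element (a,b) has order lcm(ord(a), ord(b)); count pairs with lcm equal to 4.
Enumerating gives 4 such elements.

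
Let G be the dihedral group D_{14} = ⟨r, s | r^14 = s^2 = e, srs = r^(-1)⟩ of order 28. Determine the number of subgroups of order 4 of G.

7

|G| = 28 and 4 | 28, so subgroups of order 4 are possible by Lagrange.
The subgroups of order 4 are: {e, r^7, r^3s, r^10s}; {e, r^7, r^4s, r^11s}; {e, r^7, r^5s, r^12s}; {e, r^7, r^6s, r^13s}; … (7 in all).
So G has 7 subgroups of order 4.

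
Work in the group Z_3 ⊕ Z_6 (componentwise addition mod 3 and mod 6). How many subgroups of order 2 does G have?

|G| = 18 and 2 | 18, so subgroups of order 2 are possible by Lagrange.
The subgroups of order 2 are: {(0,0), (0,3)}.
So G has 1 subgroup of order 2.

1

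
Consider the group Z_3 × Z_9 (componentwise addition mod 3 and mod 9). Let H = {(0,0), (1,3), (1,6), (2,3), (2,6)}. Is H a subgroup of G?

No

|H| = 5 does not divide |G| = 27, so by Lagrange H is not a subgroup.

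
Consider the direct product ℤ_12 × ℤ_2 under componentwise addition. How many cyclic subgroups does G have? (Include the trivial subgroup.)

A cyclic subgroup of order d is generated by each of its φ(d) elements of order d, so the cyclic subgroups of order d number (#elements of order d)/φ(d).
Cyclic subgroups by order — order 1: 1; order 2: 3; order 3: 1; order 4: 2; order 6: 3; order 12: 2.
Total: 12.

12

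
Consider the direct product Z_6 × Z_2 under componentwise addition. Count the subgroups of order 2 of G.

|G| = 12 and 2 | 12, so subgroups of order 2 are possible by Lagrange.
The subgroups of order 2 are: {(0,0), (0,1)}; {(0,0), (3,0)}; {(0,0), (3,1)}.
So G has 3 subgroups of order 2.

3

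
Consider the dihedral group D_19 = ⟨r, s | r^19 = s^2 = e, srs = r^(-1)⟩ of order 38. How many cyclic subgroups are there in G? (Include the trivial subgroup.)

21

Each element a generates a cyclic subgroup ⟨a⟩; distinct elements may generate the same one (a cyclic group of order d has φ(d) generators).
Cyclic subgroups by order — order 1: 1; order 2: 19; order 19: 1.
Total: 21.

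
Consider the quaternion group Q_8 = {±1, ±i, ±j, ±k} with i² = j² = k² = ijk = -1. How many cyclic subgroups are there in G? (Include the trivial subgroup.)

5

Group the elements of G by the cyclic subgroup they generate; each cyclic subgroup of order d accounts for φ(d) elements.
Cyclic subgroups by order — order 1: 1; order 2: 1; order 4: 3.
Total: 5.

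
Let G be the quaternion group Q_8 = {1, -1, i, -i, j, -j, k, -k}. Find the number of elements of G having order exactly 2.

1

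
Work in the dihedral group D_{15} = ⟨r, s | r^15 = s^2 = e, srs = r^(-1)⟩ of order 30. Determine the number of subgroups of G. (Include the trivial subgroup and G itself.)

28

|G| = 30, so by Lagrange every subgroup order divides 30. Divisors: 1, 2, 3, 5, 6, 10, 15, 30.
Subgroups by order — order 1: 1; order 2: 15; order 3: 1; order 5: 1; order 6: 5; order 10: 3; order 15: 1; order 30: 1.
Total: 1 + 15 + 1 + 1 + 5 + 3 + 1 + 1 = 28.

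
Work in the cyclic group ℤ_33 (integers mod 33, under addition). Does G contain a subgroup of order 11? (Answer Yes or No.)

11 | 33. A subgroup of order 11 is {0, 3, 6, 9, 12, 15, 18, 21, 24, 27, 30}.

Yes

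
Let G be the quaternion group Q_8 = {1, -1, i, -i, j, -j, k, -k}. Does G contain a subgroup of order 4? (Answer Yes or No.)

4 | 8. A subgroup of order 4 is {1, -1, i, -i}.

Yes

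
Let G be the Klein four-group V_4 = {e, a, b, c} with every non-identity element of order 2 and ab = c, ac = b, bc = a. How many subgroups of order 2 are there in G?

3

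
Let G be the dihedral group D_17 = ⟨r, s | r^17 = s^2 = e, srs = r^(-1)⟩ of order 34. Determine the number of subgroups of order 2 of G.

17

|G| = 34 and 2 | 34, so subgroups of order 2 are possible by Lagrange.
The subgroups of order 2 are: {e, r^10s}; {e, r^11s}; {e, r^12s}; {e, r^13s}; … (17 in all).
So G has 17 subgroups of order 2.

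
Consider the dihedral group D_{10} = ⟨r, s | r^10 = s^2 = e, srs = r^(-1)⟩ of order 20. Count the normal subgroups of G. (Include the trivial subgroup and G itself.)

7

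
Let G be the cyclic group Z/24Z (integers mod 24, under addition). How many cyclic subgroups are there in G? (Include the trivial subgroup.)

Group the elements of G by the cyclic subgroup they generate; each cyclic subgroup of order d accounts for φ(d) elements.
Cyclic subgroups by order — order 1: 1; order 2: 1; order 3: 1; order 4: 1; order 6: 1; order 8: 1; order 12: 1; order 24: 1.
Total: 8.

8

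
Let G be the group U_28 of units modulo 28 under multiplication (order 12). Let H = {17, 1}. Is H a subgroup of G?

No

17 ∈ H but its inverse 5 ∉ H, so H is not a subgroup.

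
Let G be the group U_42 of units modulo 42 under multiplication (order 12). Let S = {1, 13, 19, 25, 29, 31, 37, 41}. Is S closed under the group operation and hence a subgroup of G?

No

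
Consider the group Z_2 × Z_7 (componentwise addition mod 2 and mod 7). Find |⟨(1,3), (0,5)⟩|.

14

|⟨(1,3)⟩| = 14 and |⟨(0,5)⟩| = 7, so |H| is a multiple of lcm(14, 7) = 14 and divides |G| = 14.
Closing {(1,3), (0,5)} under the group operation gives all of G, so |H| = 14.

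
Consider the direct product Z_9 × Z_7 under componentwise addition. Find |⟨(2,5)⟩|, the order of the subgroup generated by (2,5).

63

The order of (2,5) in Z_9 × Z_7 is lcm(ord(2) in Z_9, ord(5) in Z_7).
ord(2) = 9 and ord(5) = 7, so |⟨(2,5)⟩| = lcm(9, 7) = 63.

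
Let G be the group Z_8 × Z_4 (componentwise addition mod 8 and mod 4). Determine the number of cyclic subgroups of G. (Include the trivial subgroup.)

14

Group the elements of G by the cyclic subgroup they generate; each cyclic subgroup of order d accounts for φ(d) elements.
Cyclic subgroups by order — order 1: 1; order 2: 3; order 4: 6; order 8: 4.
Total: 14.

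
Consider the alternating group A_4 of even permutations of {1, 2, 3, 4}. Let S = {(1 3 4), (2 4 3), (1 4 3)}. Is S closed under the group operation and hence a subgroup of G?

The identity e ∉ S, so S is not a subgroup.

No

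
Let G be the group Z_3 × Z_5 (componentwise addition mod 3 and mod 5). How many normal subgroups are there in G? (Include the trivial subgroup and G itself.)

4

G is abelian, so every subgroup is normal.
G has 4 subgroups in total, hence 4 normal subgroups.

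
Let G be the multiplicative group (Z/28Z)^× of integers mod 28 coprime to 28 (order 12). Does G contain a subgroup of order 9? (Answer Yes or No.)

9 does not divide |G| = 12, so by Lagrange no subgroup of order 9 exists.

No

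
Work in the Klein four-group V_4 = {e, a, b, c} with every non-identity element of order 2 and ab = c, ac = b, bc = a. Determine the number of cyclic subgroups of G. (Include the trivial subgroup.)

4

A cyclic subgroup of order d is generated by each of its φ(d) elements of order d, so the cyclic subgroups of order d number (#elements of order d)/φ(d).
Cyclic subgroups by order — order 1: 1; order 2: 3.
Total: 4.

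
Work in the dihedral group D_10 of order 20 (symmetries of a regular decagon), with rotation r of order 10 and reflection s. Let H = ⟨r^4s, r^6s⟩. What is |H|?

10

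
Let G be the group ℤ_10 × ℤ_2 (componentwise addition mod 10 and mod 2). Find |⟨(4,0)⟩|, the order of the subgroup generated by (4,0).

The order of (4,0) in Z_10 × Z_2 is lcm(ord(4) in Z_10, ord(0) in Z_2).
ord(4) = 5 and ord(0) = 1, so |⟨(4,0)⟩| = lcm(5, 1) = 5.

5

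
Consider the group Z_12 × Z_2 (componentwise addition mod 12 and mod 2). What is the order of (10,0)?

6

The order of (10,0) in Z_12 × Z_2 is lcm(ord(10) in Z_12, ord(0) in Z_2).
ord(10) = 6 and ord(0) = 1, so |⟨(10,0)⟩| = lcm(6, 1) = 6.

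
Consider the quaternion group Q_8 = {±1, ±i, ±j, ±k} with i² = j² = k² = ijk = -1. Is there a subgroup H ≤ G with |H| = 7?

No

7 does not divide |G| = 8, so by Lagrange no subgroup of order 7 exists.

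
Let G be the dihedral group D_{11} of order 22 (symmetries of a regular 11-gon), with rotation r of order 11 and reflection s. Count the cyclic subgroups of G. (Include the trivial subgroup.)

13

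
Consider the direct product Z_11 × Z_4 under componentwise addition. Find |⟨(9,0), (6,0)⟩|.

|⟨(9,0)⟩| = 11 and |⟨(6,0)⟩| = 11, so |H| is a multiple of lcm(11, 11) = 11 and divides |G| = 44.
Closing under the operation: H = {(0,0), (1,0), (2,0), (3,0), (4,0), (5,0), (6,0), (7,0), (8,0), (9,0), (10,0)}, so |H| = 11.

11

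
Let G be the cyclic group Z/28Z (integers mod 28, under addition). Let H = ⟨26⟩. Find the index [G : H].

2

|⟨26⟩| = 14 and |G| = 28.
By Lagrange, [G : H] = |G|/|H| = 28/14 = 2.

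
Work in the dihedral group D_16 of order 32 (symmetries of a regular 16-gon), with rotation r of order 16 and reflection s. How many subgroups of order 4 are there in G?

|G| = 32 and 4 | 32, so subgroups of order 4 are possible by Lagrange.
The subgroups of order 4 are: {e, r^8, r^2s, r^10s}; {e, r^8, r^3s, r^11s}; {e, r^4, r^8, r^12}; {e, r^8, r^4s, r^12s}; … (9 in all).
So G has 9 subgroups of order 4.

9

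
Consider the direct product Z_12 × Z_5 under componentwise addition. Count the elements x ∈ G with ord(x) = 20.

8

An element (a,b) has order lcm(ord(a), ord(b)); count pairs with lcm equal to 20.
Enumerating gives 8 such elements.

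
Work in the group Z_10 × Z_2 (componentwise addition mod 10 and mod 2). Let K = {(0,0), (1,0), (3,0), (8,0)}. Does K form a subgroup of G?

No

(1,0) ∈ K but its inverse (9,0) ∉ K, so K is not a subgroup.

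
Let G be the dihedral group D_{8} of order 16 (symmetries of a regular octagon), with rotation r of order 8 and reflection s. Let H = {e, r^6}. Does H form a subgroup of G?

No

r^6 ∈ H but its inverse r^2 ∉ H, so H is not a subgroup.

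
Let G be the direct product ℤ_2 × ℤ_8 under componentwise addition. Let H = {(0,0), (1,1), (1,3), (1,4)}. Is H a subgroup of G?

(1,1) ∈ H but its inverse (1,7) ∉ H, so H is not a subgroup.

No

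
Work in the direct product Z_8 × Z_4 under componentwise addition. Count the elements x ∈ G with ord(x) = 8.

16

An element (a,b) has order lcm(ord(a), ord(b)); count pairs with lcm equal to 8.
Enumerating gives 16 such elements.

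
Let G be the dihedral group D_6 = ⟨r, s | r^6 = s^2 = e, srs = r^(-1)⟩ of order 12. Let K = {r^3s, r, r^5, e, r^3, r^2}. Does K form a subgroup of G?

No

r^2 ∈ K but its inverse r^4 ∉ K, so K is not a subgroup.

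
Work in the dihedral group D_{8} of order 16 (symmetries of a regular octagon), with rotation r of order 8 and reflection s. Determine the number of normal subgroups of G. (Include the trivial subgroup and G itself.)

7

G has 19 subgroups. Checking conjugation-invariance by order — order 1: 1/1 normal; order 2: 1/9 normal; order 4: 1/5 normal; order 8: 3/3 normal; order 16: 1/1 normal.
Total normal subgroups: 7.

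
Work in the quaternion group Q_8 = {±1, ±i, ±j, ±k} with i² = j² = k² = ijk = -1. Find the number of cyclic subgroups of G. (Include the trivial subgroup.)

Each element a generates a cyclic subgroup ⟨a⟩; distinct elements may generate the same one (a cyclic group of order d has φ(d) generators).
Cyclic subgroups by order — order 1: 1; order 2: 1; order 4: 3.
Total: 5.

5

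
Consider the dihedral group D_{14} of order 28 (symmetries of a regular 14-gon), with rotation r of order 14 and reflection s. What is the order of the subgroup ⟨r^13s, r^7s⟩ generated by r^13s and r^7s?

14

|⟨r^13s⟩| = 2 and |⟨r^7s⟩| = 2, so |H| is a multiple of lcm(2, 2) = 2 and divides |G| = 28.
Closing under the operation: H = {e, r^2, r^4, r^6, r^8, r^10, r^12, rs, r^3s, r^5s, r^7s, r^9s, r^11s, r^13s}, so |H| = 14.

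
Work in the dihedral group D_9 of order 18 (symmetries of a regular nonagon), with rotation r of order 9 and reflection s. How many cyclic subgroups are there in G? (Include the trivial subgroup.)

Group the elements of G by the cyclic subgroup they generate; each cyclic subgroup of order d accounts for φ(d) elements.
Cyclic subgroups by order — order 1: 1; order 2: 9; order 3: 1; order 9: 1.
Total: 12.

12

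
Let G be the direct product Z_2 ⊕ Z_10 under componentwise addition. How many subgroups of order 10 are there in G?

3

|G| = 20 and 10 | 20, so subgroups of order 10 are possible by Lagrange.
The subgroups of order 10 are: {(0,0), (0,1), (0,2), (0,3), (0,4), (0,5), (0,6), (0,7), (0,8), (0,9)}; {(0,0), (0,2), (0,4), (0,6), (0,8), (1,0), (1,2), (1,4), (1,6), (1,8)}; {(0,0), (0,2), (0,4), (0,6), (0,8), (1,1), (1,3), (1,5), (1,7), (1,9)}.
So G has 3 subgroups of order 10.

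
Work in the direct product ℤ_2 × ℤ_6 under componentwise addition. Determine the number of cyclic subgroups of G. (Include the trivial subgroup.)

8

Group the elements of G by the cyclic subgroup they generate; each cyclic subgroup of order d accounts for φ(d) elements.
Cyclic subgroups by order — order 1: 1; order 2: 3; order 3: 1; order 6: 3.
Total: 8.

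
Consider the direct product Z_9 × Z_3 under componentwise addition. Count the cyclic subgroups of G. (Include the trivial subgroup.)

8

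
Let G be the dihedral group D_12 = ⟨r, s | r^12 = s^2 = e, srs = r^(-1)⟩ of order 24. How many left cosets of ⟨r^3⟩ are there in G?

6

|⟨r^3⟩| = 4 and |G| = 24.
By Lagrange, [G : H] = |G|/|H| = 24/4 = 6.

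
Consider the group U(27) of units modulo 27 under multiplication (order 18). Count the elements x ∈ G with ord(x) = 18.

6

The elements of order 18 are: 2, 5, 11, 14, 20, 23.
That's 6.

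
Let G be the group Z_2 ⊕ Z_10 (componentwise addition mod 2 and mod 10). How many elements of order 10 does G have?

An element (a,b) has order lcm(ord(a), ord(b)); count pairs with lcm equal to 10.
Enumerating gives 12 such elements.

12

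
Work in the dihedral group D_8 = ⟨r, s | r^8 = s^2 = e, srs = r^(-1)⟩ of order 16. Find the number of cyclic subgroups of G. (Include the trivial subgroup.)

12

A cyclic subgroup of order d is generated by each of its φ(d) elements of order d, so the cyclic subgroups of order d number (#elements of order d)/φ(d).
Cyclic subgroups by order — order 1: 1; order 2: 9; order 4: 1; order 8: 1.
Total: 12.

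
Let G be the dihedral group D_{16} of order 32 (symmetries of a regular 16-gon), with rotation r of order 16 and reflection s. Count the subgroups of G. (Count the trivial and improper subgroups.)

36

|G| = 32, so by Lagrange every subgroup order divides 32. Divisors: 1, 2, 4, 8, 16, 32.
Subgroups by order — order 1: 1; order 2: 17; order 4: 9; order 8: 5; order 16: 3; order 32: 1.
Total: 1 + 17 + 9 + 5 + 3 + 1 = 36.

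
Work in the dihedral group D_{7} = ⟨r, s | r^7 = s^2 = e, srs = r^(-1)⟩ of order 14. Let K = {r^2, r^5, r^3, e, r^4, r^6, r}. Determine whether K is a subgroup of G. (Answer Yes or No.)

Yes

|K| = 7 divides |G| = 14, consistent with Lagrange.
K contains the identity, every element's inverse is in K, and K is closed under ·: it is a subgroup.
In fact K = ⟨r^4⟩.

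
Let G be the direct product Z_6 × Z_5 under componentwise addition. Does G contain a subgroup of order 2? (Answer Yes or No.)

Yes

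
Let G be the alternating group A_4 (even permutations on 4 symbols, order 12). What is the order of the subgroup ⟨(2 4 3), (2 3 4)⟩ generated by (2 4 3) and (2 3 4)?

3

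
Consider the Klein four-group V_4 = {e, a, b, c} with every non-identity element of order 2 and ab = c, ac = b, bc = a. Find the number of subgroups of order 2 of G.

|G| = 4 and 2 | 4, so subgroups of order 2 are possible by Lagrange.
The subgroups of order 2 are: {e, a}; {e, b}; {e, c}.
So G has 3 subgroups of order 2.

3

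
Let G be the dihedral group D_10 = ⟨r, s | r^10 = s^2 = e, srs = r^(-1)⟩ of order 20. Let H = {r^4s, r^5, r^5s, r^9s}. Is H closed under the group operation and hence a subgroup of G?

No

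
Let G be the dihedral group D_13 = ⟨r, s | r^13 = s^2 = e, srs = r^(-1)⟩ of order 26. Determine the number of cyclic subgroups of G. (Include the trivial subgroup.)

15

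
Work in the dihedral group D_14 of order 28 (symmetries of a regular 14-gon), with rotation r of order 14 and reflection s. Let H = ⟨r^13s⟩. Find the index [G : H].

|⟨r^13s⟩| = 2 and |G| = 28.
By Lagrange, [G : H] = |G|/|H| = 28/2 = 14.

14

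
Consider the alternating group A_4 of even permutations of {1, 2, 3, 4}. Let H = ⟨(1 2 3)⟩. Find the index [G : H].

|⟨(1 2 3)⟩| = 3 and |G| = 12.
By Lagrange, [G : H] = |G|/|H| = 12/3 = 4.

4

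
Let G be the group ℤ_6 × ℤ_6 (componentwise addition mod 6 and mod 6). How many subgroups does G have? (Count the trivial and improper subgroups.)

30

|G| = 36, so by Lagrange every subgroup order divides 36. Divisors: 1, 2, 3, 4, 6, 9, 12, 18, 36.
Subgroups by order — order 1: 1; order 2: 3; order 3: 4; order 4: 1; order 6: 12; order 9: 1; order 12: 4; order 18: 3; order 36: 1.
Total: 1 + 3 + 4 + 1 + 12 + 1 + 4 + 3 + 1 = 30.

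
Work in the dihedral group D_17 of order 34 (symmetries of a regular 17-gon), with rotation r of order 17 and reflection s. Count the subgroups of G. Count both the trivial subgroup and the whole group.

20

|G| = 34, so by Lagrange every subgroup order divides 34. Divisors: 1, 2, 17, 34.
Subgroups by order — order 1: 1; order 2: 17; order 17: 1; order 34: 1.
Total: 1 + 17 + 1 + 1 = 20.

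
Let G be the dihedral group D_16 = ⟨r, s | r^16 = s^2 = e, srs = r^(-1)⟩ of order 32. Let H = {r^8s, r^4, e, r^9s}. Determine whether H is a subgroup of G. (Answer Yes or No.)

No

r^4 ∈ H but its inverse r^12 ∉ H, so H is not a subgroup.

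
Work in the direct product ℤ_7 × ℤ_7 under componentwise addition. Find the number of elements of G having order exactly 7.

48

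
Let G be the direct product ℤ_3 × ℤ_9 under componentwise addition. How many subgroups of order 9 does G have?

4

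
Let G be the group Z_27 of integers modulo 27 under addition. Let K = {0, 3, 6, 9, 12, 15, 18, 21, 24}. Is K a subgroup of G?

|K| = 9 divides |G| = 27, consistent with Lagrange.
K contains the identity, every element's inverse is in K, and K is closed under +: it is a subgroup.
In fact K = ⟨3⟩.

Yes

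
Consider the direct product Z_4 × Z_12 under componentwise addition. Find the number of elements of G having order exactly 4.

12

An element (a,b) has order lcm(ord(a), ord(b)); count pairs with lcm equal to 4.
Enumerating gives 12 such elements.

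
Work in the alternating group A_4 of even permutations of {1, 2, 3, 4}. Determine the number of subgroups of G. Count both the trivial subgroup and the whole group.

10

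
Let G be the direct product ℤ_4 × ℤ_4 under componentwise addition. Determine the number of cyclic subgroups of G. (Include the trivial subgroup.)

10

Each element a generates a cyclic subgroup ⟨a⟩; distinct elements may generate the same one (a cyclic group of order d has φ(d) generators).
Cyclic subgroups by order — order 1: 1; order 2: 3; order 4: 6.
Total: 10.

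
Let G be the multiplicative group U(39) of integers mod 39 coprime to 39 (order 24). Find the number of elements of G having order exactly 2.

The elements of order 2 are: 14, 25, 38.
That's 3.

3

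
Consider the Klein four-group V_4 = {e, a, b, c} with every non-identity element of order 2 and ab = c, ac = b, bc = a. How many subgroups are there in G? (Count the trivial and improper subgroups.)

|G| = 4, so by Lagrange every subgroup order divides 4. Divisors: 1, 2, 4.
Subgroups by order — order 1: 1; order 2: 3; order 4: 1.
Total: 1 + 3 + 1 = 5.

5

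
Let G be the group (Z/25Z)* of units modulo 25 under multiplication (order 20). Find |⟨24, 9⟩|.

|⟨24⟩| = 2 and |⟨9⟩| = 10, so |H| is a multiple of lcm(2, 10) = 10 and divides |G| = 20.
Closing under the operation: H = {1, 4, 6, 9, 11, 14, 16, 19, 21, 24}, so |H| = 10.

10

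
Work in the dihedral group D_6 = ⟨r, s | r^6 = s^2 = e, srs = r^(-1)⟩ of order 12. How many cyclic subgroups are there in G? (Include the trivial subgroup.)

10

Each element a generates a cyclic subgroup ⟨a⟩; distinct elements may generate the same one (a cyclic group of order d has φ(d) generators).
Cyclic subgroups by order — order 1: 1; order 2: 7; order 3: 1; order 6: 1.
Total: 10.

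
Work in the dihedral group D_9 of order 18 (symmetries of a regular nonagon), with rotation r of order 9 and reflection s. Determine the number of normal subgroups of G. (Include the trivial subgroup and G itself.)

G has 16 subgroups. Checking conjugation-invariance by order — order 1: 1/1 normal; order 2: 0/9 normal; order 3: 1/1 normal; order 6: 0/3 normal; order 9: 1/1 normal; order 18: 1/1 normal.
Total normal subgroups: 4.

4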